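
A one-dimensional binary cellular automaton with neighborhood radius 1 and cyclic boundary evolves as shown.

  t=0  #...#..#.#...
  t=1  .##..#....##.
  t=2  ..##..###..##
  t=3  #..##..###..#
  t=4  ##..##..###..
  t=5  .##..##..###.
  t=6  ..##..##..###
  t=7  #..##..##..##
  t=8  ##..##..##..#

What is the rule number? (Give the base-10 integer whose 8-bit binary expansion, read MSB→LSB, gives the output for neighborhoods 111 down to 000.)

209

  ###|#  b7=1 t=2,i=7
  ##.|#  b6=1 t=1,i=2
  #.#|.  b5=0 t=0,i=8
  #..|#  b4=1 t=0,i=1
  .##|.  b3=0 t=1,i=1
  .#.|.  b2=0 t=0,i=0
  ..#|.  b1=0 t=0,i=3
  ...|#  b0=1 t=0,i=2
  bits 11010001 = 209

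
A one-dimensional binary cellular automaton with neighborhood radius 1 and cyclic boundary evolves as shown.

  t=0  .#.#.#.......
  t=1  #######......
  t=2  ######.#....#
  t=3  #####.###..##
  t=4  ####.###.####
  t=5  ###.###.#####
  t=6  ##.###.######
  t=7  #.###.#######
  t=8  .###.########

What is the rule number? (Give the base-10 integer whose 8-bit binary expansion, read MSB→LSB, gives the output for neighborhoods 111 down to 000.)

190

  ### -> #   bit 7 = 1  t=1,i=1
  ##. -> .   bit 6 = 0  t=1,i=6
  #.# -> #   bit 5 = 1  t=0,i=2
  #.. -> #   bit 4 = 1  t=0,i=6
  .## -> #   bit 3 = 1  t=1,i=0
  .#. -> #   bit 2 = 1  t=0,i=1
  ..# -> #   bit 1 = 1  t=0,i=0
  ... -> .   bit 0 = 0  t=0,i=7
  bits 10111110 = 190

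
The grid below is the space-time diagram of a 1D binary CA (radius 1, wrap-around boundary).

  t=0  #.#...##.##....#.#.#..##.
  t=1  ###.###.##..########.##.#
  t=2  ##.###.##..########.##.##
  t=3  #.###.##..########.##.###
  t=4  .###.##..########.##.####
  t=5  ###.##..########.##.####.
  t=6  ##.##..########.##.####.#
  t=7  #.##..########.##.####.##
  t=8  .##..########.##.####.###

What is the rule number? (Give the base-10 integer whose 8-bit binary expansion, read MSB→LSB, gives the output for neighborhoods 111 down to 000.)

  ### -> #   bit 7 = 1  t=1,i=0
  ##. -> .   bit 6 = 0  t=0,i=7
  #.# -> #   bit 5 = 1  t=0,i=1
  #.. -> .   bit 4 = 0  t=0,i=3
  .## -> #   bit 3 = 1  t=0,i=6
  .#. -> #   bit 2 = 1  t=0,i=0
  ..# -> #   bit 1 = 1  t=0,i=5
  ... -> #   bit 0 = 1  t=0,i=4
  bits 10101111 = 175

175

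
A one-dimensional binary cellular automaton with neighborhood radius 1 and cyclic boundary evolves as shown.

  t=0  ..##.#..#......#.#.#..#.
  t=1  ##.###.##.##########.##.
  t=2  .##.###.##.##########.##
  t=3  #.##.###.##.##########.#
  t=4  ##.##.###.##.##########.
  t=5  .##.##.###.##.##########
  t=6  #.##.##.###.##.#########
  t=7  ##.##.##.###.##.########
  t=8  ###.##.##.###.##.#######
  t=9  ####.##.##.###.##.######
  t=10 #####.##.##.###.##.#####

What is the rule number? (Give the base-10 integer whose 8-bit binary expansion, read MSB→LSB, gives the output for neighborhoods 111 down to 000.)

231

  [7] ### => #  t=1,i=4
  [6] ##. => #  t=0,i=3
  [5] #.# => #  t=0,i=4
  [4] #.. => .  t=0,i=6
  [3] .## => .  t=0,i=2
  [2] .#. => #  t=0,i=5
  [1] ..# => #  t=0,i=1
  [0] ... => #  t=0,i=0
  bits 11100111 = 231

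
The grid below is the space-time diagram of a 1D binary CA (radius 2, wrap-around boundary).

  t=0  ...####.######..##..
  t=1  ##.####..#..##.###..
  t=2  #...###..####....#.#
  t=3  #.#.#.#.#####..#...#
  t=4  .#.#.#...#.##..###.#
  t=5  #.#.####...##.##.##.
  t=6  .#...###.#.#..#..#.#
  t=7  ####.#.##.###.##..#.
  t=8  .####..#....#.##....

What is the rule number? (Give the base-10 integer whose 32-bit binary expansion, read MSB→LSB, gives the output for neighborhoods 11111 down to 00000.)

1952094163

  [31] ##### => .  t=0,i=10
  [30] ####. => #  t=0,i=5
  [29] ###.# => #  t=0,i=6
  [28] ###.. => #  t=0,i=13
  [27] ##.## => .  t=0,i=7
  [26] ##.#. => #  t=3,i=1
  [25] ##..# => .  t=0,i=14
  [24] ##... => .  t=0,i=18
  [23] #.### => .  t=0,i=8
  [22] #.##. => #  t=2,i=19
  [21] #.#.# => .  t=3,i=2
  [20] #.#.. => #  t=4,i=5
  [19] #..## => #  t=0,i=15
  [18] #..#. => .  t=1,i=8
  [17] #...# => #  t=2,i=2
  [16] #.... => .  t=0,i=19
  [15] .#### => #  t=0,i=4
  [14] .###. => .  t=1,i=16
  [13] .##.# => .  t=1,i=1
  [12] .##.. => #  t=0,i=17
  [11] .#.## => .  t=2,i=18
  [10] .#.#. => #  t=3,i=3
  [9] .#..# => #  t=1,i=10
  [8] .#... => #  t=3,i=16
  [7] ..### => #  t=0,i=3
  [6] ..##. => #  t=0,i=16
  [5] ..#.# => .  t=2,i=17
  [4] ..#.. => #  t=1,i=9
  [3] ...## => .  t=0,i=2
  [2] ...#. => .  t=2,i=16
  [1] ....# => #  t=0,i=1
  [0] ..... => #  t=0,i=0
  bits 01110100010110101001011111010011 = 1952094163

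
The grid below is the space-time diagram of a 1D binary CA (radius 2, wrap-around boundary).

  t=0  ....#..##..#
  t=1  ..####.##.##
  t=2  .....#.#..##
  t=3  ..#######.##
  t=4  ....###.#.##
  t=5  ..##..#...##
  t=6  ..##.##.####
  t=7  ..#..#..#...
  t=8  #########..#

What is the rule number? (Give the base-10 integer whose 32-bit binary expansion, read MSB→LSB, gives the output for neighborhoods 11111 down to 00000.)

2698385023

  nb #####: next=#  (t=3,i=4, bit31=1)
  nb ####.: next=.  (t=1,i=4, bit30=0)
  nb ###.#: next=#  (t=1,i=5, bit29=1)
  nb ###..: next=.  (t=6,i=11, bit28=0)
  nb ##.##: next=.  (t=1,i=6, bit27=0)
  nb ##.#.: next=.  (t=4,i=7, bit26=0)
  nb ##..#: next=.  (t=0,i=9, bit25=0)
  nb ##...: next=.  (t=2,i=0, bit24=0)
  nb #.###: next=#  (t=6,i=8, bit23=1)
  nb #.##.: next=#  (t=1,i=7, bit22=1)
  nb #.#.#: next=.  (t=4,i=8, bit21=0)
  nb #.#..: next=#  (t=2,i=7, bit20=1)
  nb #..##: next=.  (t=0,i=6, bit19=0)
  nb #..#.: next=#  (t=0,i=10, bit18=1)
  nb #...#: next=#  (t=5,i=8, bit17=1)
  nb #....: next=.  (t=0,i=1, bit16=0)
  nb .####: next=.  (t=1,i=3, bit15=0)
  nb .###.: next=.  (t=4,i=5, bit14=0)
  nb .##.#: next=.  (t=1,i=8, bit13=0)
  nb .##..: next=#  (t=0,i=8, bit12=1)
  nb .#.##: next=.  (t=4,i=9, bit11=0)
  nb .#.#.: next=#  (t=2,i=6, bit10=1)
  nb .#..#: next=#  (t=0,i=5, bit9=1)
  nb .#...: next=.  (t=0,i=0, bit8=0)
  nb ..###: next=.  (t=1,i=2, bit7=0)
  nb ..##.: next=#  (t=0,i=7, bit6=1)
  nb ..#.#: next=#  (t=2,i=5, bit5=1)
  nb ..#..: next=#  (t=0,i=4, bit4=1)
  nb ...##: next=#  (t=4,i=3, bit3=1)
  nb ...#.: next=#  (t=0,i=3, bit2=1)
  nb ....#: next=#  (t=0,i=2, bit1=1)
  nb .....: next=#  (t=2,i=2, bit0=1)
  bits 10100000110101100001011001111111 = 2698385023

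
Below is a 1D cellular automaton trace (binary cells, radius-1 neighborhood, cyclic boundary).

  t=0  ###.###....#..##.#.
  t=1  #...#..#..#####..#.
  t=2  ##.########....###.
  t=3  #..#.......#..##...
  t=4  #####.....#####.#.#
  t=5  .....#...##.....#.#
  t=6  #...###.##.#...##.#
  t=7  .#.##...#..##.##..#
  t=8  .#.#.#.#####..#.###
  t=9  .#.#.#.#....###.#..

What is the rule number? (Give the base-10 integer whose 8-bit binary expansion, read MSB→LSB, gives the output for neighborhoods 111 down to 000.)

  nb ###: next=.  (t=0,i=1, bit7=0)
  nb ##.: next=.  (t=0,i=2, bit6=0)
  nb #.#: next=.  (t=0,i=3, bit5=0)
  nb #..: next=#  (t=0,i=7, bit4=1)
  nb .##: next=#  (t=0,i=0, bit3=1)
  nb .#.: next=#  (t=0,i=11, bit2=1)
  nb ..#: next=#  (t=0,i=10, bit1=1)
  nb ...: next=.  (t=0,i=8, bit0=0)
  bits 00011110 = 30

30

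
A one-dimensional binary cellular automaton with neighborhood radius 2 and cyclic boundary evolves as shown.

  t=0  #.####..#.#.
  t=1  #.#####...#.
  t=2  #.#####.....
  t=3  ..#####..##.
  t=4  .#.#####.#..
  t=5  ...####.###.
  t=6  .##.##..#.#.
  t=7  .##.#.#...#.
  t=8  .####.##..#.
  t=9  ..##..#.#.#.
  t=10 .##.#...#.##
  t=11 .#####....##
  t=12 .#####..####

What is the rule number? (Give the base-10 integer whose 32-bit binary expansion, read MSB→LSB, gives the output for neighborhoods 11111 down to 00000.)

  ##### -> #   bit 31 = 1  t=1,i=4
  ####. -> #   bit 30 = 1  t=0,i=4
  ###.# -> .   bit 29 = 0  t=4,i=7
  ###.. -> #   bit 28 = 1  t=0,i=5
  ##.## -> .   bit 27 = 0  t=5,i=7
  ##.#. -> #   bit 26 = 1  t=4,i=8
  ##..# -> #   bit 25 = 1  t=0,i=6
  ##... -> .   bit 24 = 0  t=1,i=7
  #.### -> #   bit 23 = 1  t=0,i=2
  #.##. -> #   bit 22 = 1  t=6,i=4
  #.#.# -> #   bit 21 = 1  t=0,i=0
  #.#.. -> #   bit 20 = 1  t=4,i=9
  #..## -> .   bit 19 = 0  t=3,i=8
  #..#. -> .   bit 18 = 0  t=0,i=7
  #...# -> .   bit 17 = 0  t=1,i=8
  #.... -> .   bit 16 = 0  t=2,i=8
  .#### -> #   bit 15 = 1  t=0,i=3
  .###. -> .   bit 14 = 0  t=5,i=9
  .##.# -> #   bit 13 = 1  t=6,i=2
  .##.. -> .   bit 12 = 0  t=3,i=10
  .#.## -> .   bit 11 = 0  t=0,i=1
  .#.#. -> .   bit 10 = 0  t=0,i=9
  .#..# -> .   bit 9 = 0  t=6,i=11
  .#... -> #   bit 8 = 1  t=4,i=10
  ..### -> .   bit 7 = 0  t=3,i=2
  ..##. -> #   bit 6 = 1  t=3,i=9
  ..#.# -> .   bit 5 = 0  t=0,i=8
  ..#.. -> #   bit 4 = 1  t=7,i=10
  ...## -> #   bit 3 = 1  t=3,i=1
  ...#. -> .   bit 2 = 0  t=1,i=9
  ....# -> #   bit 1 = 1  t=2,i=10
  ..... -> #   bit 0 = 1  t=2,i=9
  bits 11010110111100001010000101011011 = 3606094171

3606094171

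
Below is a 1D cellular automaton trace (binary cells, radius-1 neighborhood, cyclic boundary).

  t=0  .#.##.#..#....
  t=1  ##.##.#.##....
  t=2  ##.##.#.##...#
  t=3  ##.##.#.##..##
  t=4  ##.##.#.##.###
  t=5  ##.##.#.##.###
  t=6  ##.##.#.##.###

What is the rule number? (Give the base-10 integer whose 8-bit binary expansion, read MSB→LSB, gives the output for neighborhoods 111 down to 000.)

206

  nb ###: next=#  (t=2,i=0, bit7=1)
  nb ##.: next=#  (t=0,i=4, bit6=1)
  nb #.#: next=.  (t=0,i=2, bit5=0)
  nb #..: next=.  (t=0,i=7, bit4=0)
  nb .##: next=#  (t=0,i=3, bit3=1)
  nb .#.: next=#  (t=0,i=1, bit2=1)
  nb ..#: next=#  (t=0,i=0, bit1=1)
  nb ...: next=.  (t=0,i=11, bit0=0)
  bits 11001110 = 206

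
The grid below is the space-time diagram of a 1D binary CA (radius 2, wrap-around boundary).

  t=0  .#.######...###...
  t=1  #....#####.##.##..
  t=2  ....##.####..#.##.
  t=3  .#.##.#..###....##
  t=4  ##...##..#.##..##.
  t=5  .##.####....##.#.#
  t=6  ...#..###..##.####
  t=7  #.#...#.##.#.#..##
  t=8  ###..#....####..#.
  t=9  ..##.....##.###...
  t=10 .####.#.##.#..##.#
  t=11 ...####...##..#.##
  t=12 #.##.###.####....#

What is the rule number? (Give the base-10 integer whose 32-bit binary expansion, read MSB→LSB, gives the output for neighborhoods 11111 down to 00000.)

4281341133

  [31] ##### => #  t=0,i=5
  [30] ####. => #  t=0,i=7
  [29] ###.# => #  t=1,i=9
  [28] ###.. => #  t=0,i=8
  [27] ##.## => #  t=1,i=10
  [26] ##.#. => #  t=3,i=0
  [25] ##..# => #  t=1,i=16
  [24] ##... => #  t=0,i=9
  [23] #.### => .  t=0,i=3
  [22] #.##. => .  t=1,i=11
  [21] #.#.# => #  t=3,i=1
  [20] #.#.. => #  t=3,i=6
  [19] #..## => .  t=3,i=8
  [18] #..#. => .  t=1,i=17
  [17] #...# => .  t=0,i=10
  [16] #.... => .  t=0,i=16
  [15] .#### => .  t=0,i=4
  [14] .###. => .  t=0,i=13
  [13] .##.# => .  t=1,i=12
  [12] .##.. => #  t=1,i=15
  [11] .#.## => .  t=0,i=2
  [10] .#.#. => #  t=5,i=16
  [9] .#..# => .  t=3,i=7
  [8] .#... => .  t=1,i=1
  [7] ..### => #  t=0,i=12
  [6] ..##. => #  t=2,i=4
  [5] ..#.# => .  t=0,i=1
  [4] ..#.. => .  t=1,i=0
  [3] ...## => #  t=0,i=11
  [2] ...#. => #  t=0,i=0
  [1] ....# => .  t=0,i=17
  [0] ..... => #  t=2,i=1
  bits 11111111001100000001010011001101 = 4281341133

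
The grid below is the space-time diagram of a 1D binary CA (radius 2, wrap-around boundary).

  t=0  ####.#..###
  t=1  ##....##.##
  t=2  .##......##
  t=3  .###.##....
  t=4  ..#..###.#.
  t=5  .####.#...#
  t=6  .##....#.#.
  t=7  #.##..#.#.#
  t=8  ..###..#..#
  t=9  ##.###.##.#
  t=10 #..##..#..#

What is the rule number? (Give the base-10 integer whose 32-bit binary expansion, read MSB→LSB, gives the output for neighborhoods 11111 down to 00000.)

  #####|#  b31=1 t=0,i=0
  ####.|.  b30=0 t=0,i=2
  ###.#|.  b29=0 t=0,i=3
  ###..|#  b28=1 t=1,i=1
  ##.##|.  b27=0 t=1,i=8
  ##.#.|.  b26=0 t=0,i=4
  ##..#|#  b25=1 t=7,i=4
  ##...|#  b24=1 t=1,i=2
  #.###|#  b23=1 t=1,i=9
  #.##.|#  b22=1 t=2,i=1
  #.#.#|.  b21=0 t=7,i=8
  #.#..|.  b20=0 t=0,i=5
  #..##|#  b19=1 t=0,i=7
  #..#.|.  b18=0 t=7,i=5
  #...#|.  b17=0 t=4,i=0
  #....|.  b16=0 t=1,i=3
  .####|#  b15=1 t=0,i=9
  .###.|#  b14=1 t=3,i=2
  .##.#|.  b13=0 t=1,i=7
  .##..|#  b12=1 t=2,i=2
  .#.##|.  b11=0 t=5,i=0
  .#.#.|#  b10=1 t=6,i=8
  .#..#|#  b9=1 t=0,i=6
  .#...|#  b8=1 t=4,i=10
  ..###|.  b7=0 t=0,i=8
  ..##.|.  b6=0 t=1,i=6
  ..#.#|.  b5=0 t=5,i=10
  ..#..|#  b4=1 t=4,i=2
  ...##|.  b3=0 t=1,i=5
  ...#.|#  b2=1 t=4,i=1
  ....#|.  b1=0 t=1,i=4
  .....|#  b0=1 t=2,i=5
  bits 10010011110010001101011100010101 = 2479413013

2479413013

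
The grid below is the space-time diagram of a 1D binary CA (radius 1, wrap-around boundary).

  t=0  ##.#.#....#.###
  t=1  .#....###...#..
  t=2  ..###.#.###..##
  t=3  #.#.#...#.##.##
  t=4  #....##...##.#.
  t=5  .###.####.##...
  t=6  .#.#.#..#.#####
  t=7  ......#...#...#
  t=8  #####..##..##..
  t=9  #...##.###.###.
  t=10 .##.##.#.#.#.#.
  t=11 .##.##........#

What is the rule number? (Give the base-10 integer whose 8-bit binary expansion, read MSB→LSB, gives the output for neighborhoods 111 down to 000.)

89

  ### -> .   bit 7 = 0  t=0,i=0
  ##. -> #   bit 6 = 1  t=0,i=1
  #.# -> .   bit 5 = 0  t=0,i=2
  #.. -> #   bit 4 = 1  t=0,i=6
  .## -> #   bit 3 = 1  t=0,i=12
  .#. -> .   bit 2 = 0  t=0,i=3
  ..# -> .   bit 1 = 0  t=0,i=9
  ... -> #   bit 0 = 1  t=0,i=7
  bits 01011001 = 89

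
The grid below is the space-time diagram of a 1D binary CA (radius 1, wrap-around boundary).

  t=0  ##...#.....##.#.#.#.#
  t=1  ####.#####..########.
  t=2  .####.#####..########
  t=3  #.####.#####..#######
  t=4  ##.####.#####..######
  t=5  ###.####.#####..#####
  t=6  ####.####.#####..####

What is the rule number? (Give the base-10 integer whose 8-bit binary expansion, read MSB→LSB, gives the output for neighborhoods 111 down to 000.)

  [7] ### => #  t=0,i=0
  [6] ##. => #  t=0,i=1
  [5] #.# => #  t=0,i=13
  [4] #.. => #  t=0,i=2
  [3] .## => .  t=0,i=11
  [2] .#. => #  t=0,i=5
  [1] ..# => .  t=0,i=4
  [0] ... => #  t=0,i=3
  bits 11110101 = 245

245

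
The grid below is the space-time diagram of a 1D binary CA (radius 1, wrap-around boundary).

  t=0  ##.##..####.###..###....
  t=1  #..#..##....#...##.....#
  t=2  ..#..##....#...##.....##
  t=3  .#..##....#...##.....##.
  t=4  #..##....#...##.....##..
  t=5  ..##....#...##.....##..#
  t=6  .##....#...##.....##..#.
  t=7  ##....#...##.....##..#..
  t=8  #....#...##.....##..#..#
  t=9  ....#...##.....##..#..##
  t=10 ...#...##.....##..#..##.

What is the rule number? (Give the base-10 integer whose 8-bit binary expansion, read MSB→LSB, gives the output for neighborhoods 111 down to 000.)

10

  nb ###: next=.  (t=0,i=8, bit7=0)
  nb ##.: next=.  (t=0,i=1, bit6=0)
  nb #.#: next=.  (t=0,i=2, bit5=0)
  nb #..: next=.  (t=0,i=5, bit4=0)
  nb .##: next=#  (t=0,i=0, bit3=1)
  nb .#.: next=.  (t=1,i=3, bit2=0)
  nb ..#: next=#  (t=0,i=6, bit1=1)
  nb ...: next=.  (t=0,i=21, bit0=0)
  bits 00001010 = 10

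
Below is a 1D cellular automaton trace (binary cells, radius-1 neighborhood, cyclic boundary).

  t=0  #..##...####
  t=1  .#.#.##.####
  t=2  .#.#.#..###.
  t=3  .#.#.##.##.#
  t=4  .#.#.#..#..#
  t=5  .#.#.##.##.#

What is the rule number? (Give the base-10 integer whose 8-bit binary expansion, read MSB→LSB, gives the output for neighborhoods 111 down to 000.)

157

  ###|#  b7=1 t=0,i=9
  ##.|.  b6=0 t=0,i=0
  #.#|.  b5=0 t=1,i=0
  #..|#  b4=1 t=0,i=1
  .##|#  b3=1 t=0,i=3
  .#.|#  b2=1 t=1,i=1
  ..#|.  b1=0 t=0,i=2
  ...|#  b0=1 t=0,i=6
  bits 10011101 = 157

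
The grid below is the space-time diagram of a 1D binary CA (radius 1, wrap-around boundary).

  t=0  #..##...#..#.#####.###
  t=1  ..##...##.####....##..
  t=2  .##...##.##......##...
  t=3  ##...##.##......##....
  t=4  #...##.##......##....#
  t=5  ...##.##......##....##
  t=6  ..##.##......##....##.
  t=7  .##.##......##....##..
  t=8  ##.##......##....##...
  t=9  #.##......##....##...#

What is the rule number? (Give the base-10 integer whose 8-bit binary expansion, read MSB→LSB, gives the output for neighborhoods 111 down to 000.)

46

  ###|.  b7=0 t=0,i=14
  ##.|.  b6=0 t=0,i=0
  #.#|#  b5=1 t=0,i=12
  #..|.  b4=0 t=0,i=1
  .##|#  b3=1 t=0,i=3
  .#.|#  b2=1 t=0,i=8
  ..#|#  b1=1 t=0,i=2
  ...|.  b0=0 t=0,i=6
  bits 00101110 = 46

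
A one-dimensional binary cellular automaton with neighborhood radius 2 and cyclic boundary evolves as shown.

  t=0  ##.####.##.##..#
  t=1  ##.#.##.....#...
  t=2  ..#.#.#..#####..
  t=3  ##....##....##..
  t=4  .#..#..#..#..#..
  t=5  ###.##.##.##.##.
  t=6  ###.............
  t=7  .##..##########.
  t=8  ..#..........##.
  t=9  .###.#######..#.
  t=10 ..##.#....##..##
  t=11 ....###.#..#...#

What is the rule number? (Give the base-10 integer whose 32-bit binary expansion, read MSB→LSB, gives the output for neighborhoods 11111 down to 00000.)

  [31] ##### => .  t=2,i=11
  [30] ####. => #  t=0,i=5
  [29] ###.# => #  t=0,i=1
  [28] ###.. => #  t=2,i=13
  [27] ##.## => .  t=0,i=2
  [26] ##.#. => #  t=1,i=2
  [25] ##..# => .  t=0,i=13
  [24] ##... => .  t=1,i=7
  [23] #.### => #  t=0,i=3
  [22] #.##. => .  t=0,i=8
  [21] #.#.# => .  t=1,i=3
  [20] #.#.. => #  t=2,i=6
  [19] #..## => .  t=0,i=14
  [18] #..#. => .  t=4,i=3
  [17] #...# => .  t=1,i=14
  [16] #.... => .  t=1,i=8
  [15] .#### => .  t=0,i=4
  [14] .###. => #  t=0,i=0
  [13] .##.# => .  t=0,i=9
  [12] .##.. => #  t=0,i=12
  [11] .#.## => #  t=1,i=4
  [10] .#.#. => .  t=2,i=3
  [9] .#..# => #  t=2,i=7
  [8] .#... => #  t=1,i=13
  [7] ..### => .  t=0,i=15
  [6] ..##. => .  t=1,i=0
  [5] ..#.# => .  t=2,i=2
  [4] ..#.. => #  t=1,i=12
  [3] ...## => .  t=1,i=15
  [2] ...#. => #  t=1,i=11
  [1] ....# => #  t=1,i=10
  [0] ..... => #  t=1,i=9
  bits 01110100100100000101101100010111 = 1955617559

1955617559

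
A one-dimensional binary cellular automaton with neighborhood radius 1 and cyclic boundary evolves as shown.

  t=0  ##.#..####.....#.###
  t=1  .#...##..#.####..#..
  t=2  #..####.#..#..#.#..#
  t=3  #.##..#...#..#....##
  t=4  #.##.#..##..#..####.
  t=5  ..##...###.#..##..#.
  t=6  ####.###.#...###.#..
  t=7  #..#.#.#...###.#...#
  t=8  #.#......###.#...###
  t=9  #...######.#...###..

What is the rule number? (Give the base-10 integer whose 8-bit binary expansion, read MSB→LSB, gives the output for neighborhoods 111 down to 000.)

  nb ###: next=.  (t=0,i=0, bit7=0)
  nb ##.: next=#  (t=0,i=1, bit6=1)
  nb #.#: next=.  (t=0,i=2, bit5=0)
  nb #..: next=.  (t=0,i=4, bit4=0)
  nb .##: next=#  (t=0,i=6, bit3=1)
  nb .#.: next=.  (t=0,i=3, bit2=0)
  nb ..#: next=#  (t=0,i=5, bit1=1)
  nb ...: next=#  (t=0,i=11, bit0=1)
  bits 01001011 = 75

75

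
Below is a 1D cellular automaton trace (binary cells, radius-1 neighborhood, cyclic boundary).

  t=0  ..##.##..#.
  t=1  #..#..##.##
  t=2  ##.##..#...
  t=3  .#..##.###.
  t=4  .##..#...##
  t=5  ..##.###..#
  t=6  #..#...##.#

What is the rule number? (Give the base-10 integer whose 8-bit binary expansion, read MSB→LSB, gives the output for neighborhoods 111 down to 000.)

85

  nb ###: next=.  (t=1,i=10, bit7=0)
  nb ##.: next=#  (t=0,i=3, bit6=1)
  nb #.#: next=.  (t=0,i=4, bit5=0)
  nb #..: next=#  (t=0,i=7, bit4=1)
  nb .##: next=.  (t=0,i=2, bit3=0)
  nb .#.: next=#  (t=0,i=9, bit2=1)
  nb ..#: next=.  (t=0,i=1, bit1=0)
  nb ...: next=#  (t=0,i=0, bit0=1)
  bits 01010101 = 85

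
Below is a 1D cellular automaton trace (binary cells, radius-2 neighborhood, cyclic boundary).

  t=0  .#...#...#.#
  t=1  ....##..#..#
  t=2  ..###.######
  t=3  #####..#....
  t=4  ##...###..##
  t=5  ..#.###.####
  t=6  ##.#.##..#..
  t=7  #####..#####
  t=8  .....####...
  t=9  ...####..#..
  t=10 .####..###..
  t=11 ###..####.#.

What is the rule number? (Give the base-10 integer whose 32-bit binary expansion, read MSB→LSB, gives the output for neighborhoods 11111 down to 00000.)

  [31] ##### => .  t=2,i=8
  [30] ####. => .  t=2,i=10
  [29] ###.# => #  t=2,i=4
  [28] ###.. => .  t=2,i=11
  [27] ##.## => .  t=2,i=5
  [26] ##.#. => #  t=6,i=2
  [25] ##..# => #  t=1,i=6
  [24] ##... => #  t=4,i=2
  [23] #.### => .  t=2,i=6
  [22] #.##. => .  t=6,i=5
  [21] #.#.# => #  t=0,i=11
  [20] #.#.. => .  t=0,i=1
  [19] #..## => #  t=2,i=1
  [18] #..#. => #  t=1,i=7
  [17] #...# => .  t=0,i=3
  [16] #.... => .  t=1,i=1
  [15] .#### => #  t=2,i=7
  [14] .###. => #  t=2,i=3
  [13] .##.# => #  t=6,i=1
  [12] .##.. => .  t=1,i=5
  [11] .#.## => #  t=5,i=3
  [10] .#.#. => .  t=0,i=0
  [9] .#..# => #  t=1,i=9
  [8] .#... => .  t=0,i=2
  [7] ..### => #  t=2,i=2
  [6] ..##. => #  t=1,i=4
  [5] ..#.# => .  t=0,i=9
  [4] ..#.. => #  t=0,i=5
  [3] ...## => #  t=1,i=3
  [2] ...#. => #  t=0,i=4
  [1] ....# => #  t=1,i=2
  [0] ..... => .  t=8,i=0
  bits 00100111001011001110101011011110 = 657255134

657255134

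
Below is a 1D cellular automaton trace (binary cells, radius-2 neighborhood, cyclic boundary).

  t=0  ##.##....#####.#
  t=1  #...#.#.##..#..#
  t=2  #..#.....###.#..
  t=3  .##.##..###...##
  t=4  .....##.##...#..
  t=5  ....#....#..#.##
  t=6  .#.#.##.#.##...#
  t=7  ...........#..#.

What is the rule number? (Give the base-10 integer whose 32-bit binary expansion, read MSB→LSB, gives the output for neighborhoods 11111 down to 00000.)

1116033932

  #####|.  b31=0 t=0,i=11
  ####.|#  b30=1 t=0,i=12
  ###.#|.  b29=0 t=0,i=1
  ###..|.  b28=0 t=3,i=10
  ##.##|.  b27=0 t=0,i=2
  ##.#.|.  b26=0 t=2,i=12
  ##..#|#  b25=1 t=1,i=10
  ##...|.  b24=0 t=0,i=5
  #.###|#  b23=1 t=0,i=15
  #.##.|.  b22=0 t=0,i=3
  #.#.#|.  b21=0 t=1,i=6
  #.#..|.  b20=0 t=2,i=13
  #..##|.  b19=0 t=1,i=14
  #..#.|#  b18=1 t=1,i=11
  #...#|.  b17=0 t=1,i=2
  #....|#  b16=1 t=0,i=6
  .####|.  b15=0 t=0,i=10
  .###.|#  b14=1 t=0,i=0
  .##.#|.  b13=0 t=3,i=2
  .##..|#  b12=1 t=0,i=4
  .#.##|.  b11=0 t=1,i=7
  .#.#.|.  b10=0 t=1,i=5
  .#..#|#  b9=1 t=1,i=13
  .#...|#  b8=1 t=2,i=4
  ..###|#  b7=1 t=0,i=9
  ..##.|.  b6=0 t=1,i=15
  ..#.#|.  b5=0 t=1,i=4
  ..#..|.  b4=0 t=1,i=12
  ...##|#  b3=1 t=0,i=8
  ...#.|#  b2=1 t=1,i=3
  ....#|.  b1=0 t=0,i=7
  .....|.  b0=0 t=2,i=6
  bits 01000010100001010101001110001100 = 1116033932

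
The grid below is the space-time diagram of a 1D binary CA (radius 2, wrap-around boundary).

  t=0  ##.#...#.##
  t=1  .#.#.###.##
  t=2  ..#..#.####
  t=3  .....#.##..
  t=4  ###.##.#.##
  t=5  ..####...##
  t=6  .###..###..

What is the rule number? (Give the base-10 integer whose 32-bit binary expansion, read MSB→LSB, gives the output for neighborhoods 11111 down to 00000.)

702260397

  [31] ##### => .  t=4,i=0
  [30] ####. => .  t=0,i=0
  [29] ###.# => #  t=0,i=1
  [28] ###.. => .  t=2,i=10
  [27] ##.## => #  t=1,i=8
  [26] ##.#. => .  t=0,i=2
  [25] ##..# => .  t=2,i=0
  [24] ##... => #  t=3,i=9
  [23] #.### => #  t=0,i=9
  [22] #.##. => #  t=1,i=9
  [21] #.#.# => .  t=1,i=1
  [20] #.#.. => #  t=0,i=3
  [19] #..## => #  t=5,i=1
  [18] #..#. => .  t=2,i=1
  [17] #...# => #  t=0,i=5
  [16] #.... => #  t=3,i=10
  [15] .#### => #  t=0,i=10
  [14] .###. => .  t=1,i=6
  [13] .##.# => #  t=1,i=10
  [12] .##.. => .  t=3,i=8
  [11] .#.## => .  t=0,i=8
  [10] .#.#. => #  t=1,i=2
  [9] .#..# => .  t=2,i=3
  [8] .#... => .  t=0,i=4
  [7] ..### => #  t=5,i=2
  [6] ..##. => .  t=5,i=9
  [5] ..#.# => #  t=0,i=7
  [4] ..#.. => .  t=2,i=2
  [3] ...## => #  t=5,i=8
  [2] ...#. => #  t=0,i=6
  [1] ....# => .  t=3,i=3
  [0] ..... => #  t=3,i=0
  bits 00101001110110111010010010101101 = 702260397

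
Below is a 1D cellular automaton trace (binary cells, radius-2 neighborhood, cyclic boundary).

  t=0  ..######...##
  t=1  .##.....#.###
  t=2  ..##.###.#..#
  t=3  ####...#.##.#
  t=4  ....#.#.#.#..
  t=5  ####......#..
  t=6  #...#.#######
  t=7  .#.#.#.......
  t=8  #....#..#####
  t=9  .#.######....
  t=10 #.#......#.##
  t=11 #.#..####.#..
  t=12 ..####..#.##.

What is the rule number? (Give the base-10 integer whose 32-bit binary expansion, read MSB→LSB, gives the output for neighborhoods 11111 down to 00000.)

555236063

  #####|.  b31=0 t=0,i=4
  ####.|.  b30=0 t=0,i=6
  ###.#|#  b29=1 t=1,i=12
  ###..|.  b28=0 t=0,i=7
  ##.##|.  b27=0 t=1,i=0
  ##.#.|.  b26=0 t=2,i=8
  ##..#|.  b25=0 t=0,i=0
  ##...|#  b24=1 t=0,i=8
  #.###|.  b23=0 t=1,i=10
  #.##.|.  b22=0 t=1,i=1
  #.#.#|.  b21=0 t=4,i=6
  #.#..|#  b20=1 t=2,i=9
  #..##|#  b19=1 t=0,i=1
  #..#.|.  b18=0 t=2,i=11
  #...#|.  b17=0 t=0,i=9
  #....|.  b16=0 t=1,i=4
  .####|.  b15=0 t=0,i=3
  .###.|.  b14=0 t=1,i=11
  .##.#|#  b13=1 t=2,i=3
  .##..|#  b12=1 t=0,i=12
  .#.##|#  b11=1 t=1,i=9
  .#.#.|.  b10=0 t=4,i=5
  .#..#|#  b9=1 t=2,i=0
  .#...|.  b8=0 t=4,i=11
  ..###|#  b7=1 t=0,i=2
  ..##.|#  b6=1 t=0,i=11
  ..#.#|.  b5=0 t=1,i=8
  ..#..|#  b4=1 t=2,i=12
  ...##|#  b3=1 t=0,i=10
  ...#.|#  b2=1 t=1,i=7
  ....#|#  b1=1 t=1,i=6
  .....|#  b0=1 t=1,i=5
  bits 00100001000110000011101011011111 = 555236063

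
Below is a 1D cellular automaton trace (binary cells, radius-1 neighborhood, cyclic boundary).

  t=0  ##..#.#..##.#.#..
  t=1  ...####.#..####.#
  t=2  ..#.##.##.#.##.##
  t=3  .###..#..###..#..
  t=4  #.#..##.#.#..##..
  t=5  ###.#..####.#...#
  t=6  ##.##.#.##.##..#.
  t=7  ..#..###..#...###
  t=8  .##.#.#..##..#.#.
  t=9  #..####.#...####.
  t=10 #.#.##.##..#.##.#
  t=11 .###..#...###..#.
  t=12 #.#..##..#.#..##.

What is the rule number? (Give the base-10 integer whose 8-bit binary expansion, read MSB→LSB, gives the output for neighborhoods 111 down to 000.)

166

  nb ###: next=#  (t=1,i=4, bit7=1)
  nb ##.: next=.  (t=0,i=1, bit6=0)
  nb #.#: next=#  (t=0,i=5, bit5=1)
  nb #..: next=.  (t=0,i=2, bit4=0)
  nb .##: next=.  (t=0,i=0, bit3=0)
  nb .#.: next=#  (t=0,i=4, bit2=1)
  nb ..#: next=#  (t=0,i=3, bit1=1)
  nb ...: next=.  (t=1,i=1, bit0=0)
  bits 10100110 = 166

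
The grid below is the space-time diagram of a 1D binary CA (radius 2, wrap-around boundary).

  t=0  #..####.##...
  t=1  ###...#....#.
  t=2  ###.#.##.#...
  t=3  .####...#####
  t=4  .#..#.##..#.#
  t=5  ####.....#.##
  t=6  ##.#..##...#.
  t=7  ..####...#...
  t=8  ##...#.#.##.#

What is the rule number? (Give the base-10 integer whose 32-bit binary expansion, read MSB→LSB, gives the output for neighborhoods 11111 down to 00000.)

  [31] ##### => #  t=3,i=10
  [30] ####. => .  t=0,i=5
  [29] ###.# => #  t=0,i=6
  [28] ###.. => #  t=1,i=2
  [27] ##.## => .  t=0,i=7
  [26] ##.#. => #  t=2,i=3
  [25] ##..# => .  t=4,i=8
  [24] ##... => .  t=0,i=10
  [23] #.### => #  t=1,i=0
  [22] #.##. => .  t=0,i=8
  [21] #.#.# => #  t=2,i=4
  [20] #.#.. => #  t=2,i=9
  [19] #..## => #  t=0,i=2
  [18] #..#. => #  t=4,i=3
  [17] #...# => #  t=0,i=11
  [16] #.... => .  t=1,i=8
  [15] .#### => .  t=0,i=4
  [14] .###. => #  t=1,i=1
  [13] .##.# => .  t=2,i=7
  [12] .##.. => .  t=0,i=9
  [11] .#.## => .  t=1,i=12
  [10] .#.#. => #  t=4,i=0
  [9] .#..# => #  t=0,i=1
  [8] .#... => #  t=1,i=7
  [7] ..### => .  t=0,i=3
  [6] ..##. => .  t=6,i=6
  [5] ..#.# => .  t=1,i=11
  [4] ..#.. => #  t=0,i=0
  [3] ...## => #  t=2,i=12
  [2] ...#. => .  t=0,i=12
  [1] ....# => #  t=1,i=9
  [0] ..... => #  t=5,i=6
  bits 10110100101111100100011100011011 = 3032368923

3032368923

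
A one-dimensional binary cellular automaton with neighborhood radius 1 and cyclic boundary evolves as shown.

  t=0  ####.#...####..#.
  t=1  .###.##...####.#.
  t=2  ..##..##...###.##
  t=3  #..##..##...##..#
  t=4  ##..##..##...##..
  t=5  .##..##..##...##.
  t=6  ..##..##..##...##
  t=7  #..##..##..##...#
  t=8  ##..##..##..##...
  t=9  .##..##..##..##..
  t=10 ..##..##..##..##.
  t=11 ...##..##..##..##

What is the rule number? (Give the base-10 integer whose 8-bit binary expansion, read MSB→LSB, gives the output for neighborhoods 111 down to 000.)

  nb ###: next=#  (t=0,i=1, bit7=1)
  nb ##.: next=#  (t=0,i=3, bit6=1)
  nb #.#: next=.  (t=0,i=4, bit5=0)
  nb #..: next=#  (t=0,i=6, bit4=1)
  nb .##: next=.  (t=0,i=0, bit3=0)
  nb .#.: next=#  (t=0,i=5, bit2=1)
  nb ..#: next=.  (t=0,i=8, bit1=0)
  nb ...: next=.  (t=0,i=7, bit0=0)
  bits 11010100 = 212

212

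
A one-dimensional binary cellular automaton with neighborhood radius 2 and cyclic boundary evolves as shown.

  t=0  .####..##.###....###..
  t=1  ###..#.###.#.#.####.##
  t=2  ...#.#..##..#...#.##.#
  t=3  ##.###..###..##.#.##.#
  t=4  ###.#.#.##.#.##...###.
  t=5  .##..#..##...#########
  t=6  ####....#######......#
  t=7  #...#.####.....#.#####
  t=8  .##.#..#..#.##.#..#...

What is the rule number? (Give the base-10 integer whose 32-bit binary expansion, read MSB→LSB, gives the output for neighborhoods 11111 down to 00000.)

  ##### -> .   bit 31 = 0  t=1,i=0
  ####. -> .   bit 30 = 0  t=0,i=3
  ###.# -> #   bit 29 = 1  t=1,i=9
  ###.. -> .   bit 28 = 0  t=0,i=4
  ##.## -> #   bit 27 = 1  t=0,i=9
  ##.#. -> .   bit 26 = 0  t=1,i=10
  ##..# -> #   bit 25 = 1  t=0,i=5
  ##... -> #   bit 24 = 1  t=0,i=13
  #.### -> .   bit 23 = 0  t=0,i=10
  #.##. -> #   bit 22 = 1  t=2,i=18
  #.#.# -> .   bit 21 = 0  t=1,i=11
  #.#.. -> #   bit 20 = 1  t=2,i=5
  #..## -> .   bit 19 = 0  t=0,i=6
  #..#. -> .   bit 18 = 0  t=1,i=4
  #...# -> #   bit 17 = 1  t=0,i=21
  #.... -> .   bit 16 = 0  t=0,i=14
  .#### -> #   bit 15 = 1  t=0,i=2
  .###. -> #   bit 14 = 1  t=0,i=11
  .##.# -> #   bit 13 = 1  t=0,i=8
  .##.. -> #   bit 12 = 1  t=2,i=9
  .#.## -> .   bit 11 = 0  t=1,i=6
  .#.#. -> #   bit 10 = 1  t=1,i=12
  .#..# -> .   bit 9 = 0  t=2,i=6
  .#... -> #   bit 8 = 1  t=2,i=0
  ..### -> #   bit 7 = 1  t=0,i=1
  ..##. -> #   bit 6 = 1  t=0,i=7
  ..#.# -> #   bit 5 = 1  t=1,i=5
  ..#.. -> .   bit 4 = 0  t=2,i=12
  ...## -> #   bit 3 = 1  t=0,i=0
  ...#. -> .   bit 2 = 0  t=2,i=2
  ....# -> #   bit 1 = 1  t=0,i=15
  ..... -> #   bit 0 = 1  t=6,i=17
  bits 00101011010100101111010111101011 = 726857195

726857195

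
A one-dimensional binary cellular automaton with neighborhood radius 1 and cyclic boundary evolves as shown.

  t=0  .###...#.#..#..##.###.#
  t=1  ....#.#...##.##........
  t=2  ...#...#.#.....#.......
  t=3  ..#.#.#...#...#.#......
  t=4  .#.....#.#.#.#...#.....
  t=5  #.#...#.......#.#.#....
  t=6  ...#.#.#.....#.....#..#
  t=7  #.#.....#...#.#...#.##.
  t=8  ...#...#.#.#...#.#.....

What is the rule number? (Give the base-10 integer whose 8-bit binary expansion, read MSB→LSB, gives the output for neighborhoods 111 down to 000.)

18

  nb ###: next=.  (t=0,i=2, bit7=0)
  nb ##.: next=.  (t=0,i=3, bit6=0)
  nb #.#: next=.  (t=0,i=0, bit5=0)
  nb #..: next=#  (t=0,i=4, bit4=1)
  nb .##: next=.  (t=0,i=1, bit3=0)
  nb .#.: next=.  (t=0,i=7, bit2=0)
  nb ..#: next=#  (t=0,i=6, bit1=1)
  nb ...: next=.  (t=0,i=5, bit0=0)
  bits 00010010 = 18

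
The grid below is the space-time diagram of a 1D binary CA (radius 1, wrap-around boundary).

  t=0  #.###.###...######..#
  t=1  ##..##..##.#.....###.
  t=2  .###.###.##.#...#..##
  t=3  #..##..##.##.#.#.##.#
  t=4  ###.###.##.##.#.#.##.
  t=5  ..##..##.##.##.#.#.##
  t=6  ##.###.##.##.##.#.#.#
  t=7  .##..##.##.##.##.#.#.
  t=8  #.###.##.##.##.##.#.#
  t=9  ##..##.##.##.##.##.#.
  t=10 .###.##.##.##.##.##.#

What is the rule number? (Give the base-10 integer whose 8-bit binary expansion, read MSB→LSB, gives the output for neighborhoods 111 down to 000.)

  ###|.  b7=0 t=0,i=3
  ##.|#  b6=1 t=0,i=0
  #.#|#  b5=1 t=0,i=1
  #..|#  b4=1 t=0,i=9
  .##|.  b3=0 t=0,i=2
  .#.|.  b2=0 t=1,i=11
  ..#|#  b1=1 t=0,i=11
  ...|.  b0=0 t=0,i=10
  bits 01110010 = 114

114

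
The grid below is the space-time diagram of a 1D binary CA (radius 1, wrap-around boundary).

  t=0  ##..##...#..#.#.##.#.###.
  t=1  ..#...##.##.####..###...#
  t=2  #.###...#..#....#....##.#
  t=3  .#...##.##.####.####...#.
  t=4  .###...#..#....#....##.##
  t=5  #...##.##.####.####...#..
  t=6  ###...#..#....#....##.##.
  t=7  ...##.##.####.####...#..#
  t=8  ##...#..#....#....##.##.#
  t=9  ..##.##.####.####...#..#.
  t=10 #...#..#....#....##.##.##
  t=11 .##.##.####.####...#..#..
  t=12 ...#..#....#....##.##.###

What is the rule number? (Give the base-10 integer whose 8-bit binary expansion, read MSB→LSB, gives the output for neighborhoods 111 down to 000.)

  nb ###: next=.  (t=0,i=22, bit7=0)
  nb ##.: next=.  (t=0,i=1, bit6=0)
  nb #.#: next=#  (t=0,i=13, bit5=1)
  nb #..: next=#  (t=0,i=2, bit4=1)
  nb .##: next=.  (t=0,i=0, bit3=0)
  nb .#.: next=#  (t=0,i=9, bit2=1)
  nb ..#: next=.  (t=0,i=3, bit1=0)
  nb ...: next=#  (t=0,i=7, bit0=1)
  bits 00110101 = 53

53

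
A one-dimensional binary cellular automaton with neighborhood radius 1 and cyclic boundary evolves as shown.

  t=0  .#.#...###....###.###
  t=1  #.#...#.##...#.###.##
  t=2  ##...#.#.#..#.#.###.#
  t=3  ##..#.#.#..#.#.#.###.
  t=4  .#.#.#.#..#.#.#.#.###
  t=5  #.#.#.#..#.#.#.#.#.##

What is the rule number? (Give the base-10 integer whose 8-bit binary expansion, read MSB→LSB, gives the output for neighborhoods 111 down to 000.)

226

  ###|#  b7=1 t=0,i=8
  ##.|#  b6=1 t=0,i=9
  #.#|#  b5=1 t=0,i=0
  #..|.  b4=0 t=0,i=4
  .##|.  b3=0 t=0,i=7
  .#.|.  b2=0 t=0,i=1
  ..#|#  b1=1 t=0,i=6
  ...|.  b0=0 t=0,i=5
  bits 11100010 = 226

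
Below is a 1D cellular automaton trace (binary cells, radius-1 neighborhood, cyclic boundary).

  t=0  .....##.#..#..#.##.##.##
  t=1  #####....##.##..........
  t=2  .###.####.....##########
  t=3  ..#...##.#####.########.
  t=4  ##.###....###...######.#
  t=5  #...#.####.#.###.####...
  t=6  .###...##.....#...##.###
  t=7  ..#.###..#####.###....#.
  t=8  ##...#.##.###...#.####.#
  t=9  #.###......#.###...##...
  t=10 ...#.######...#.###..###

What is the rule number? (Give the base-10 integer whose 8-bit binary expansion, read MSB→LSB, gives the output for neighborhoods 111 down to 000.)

  nb ###: next=#  (t=1,i=1, bit7=1)
  nb ##.: next=.  (t=0,i=6, bit6=0)
  nb #.#: next=.  (t=0,i=7, bit5=0)
  nb #..: next=#  (t=0,i=0, bit4=1)
  nb .##: next=.  (t=0,i=5, bit3=0)
  nb .#.: next=.  (t=0,i=8, bit2=0)
  nb ..#: next=#  (t=0,i=4, bit1=1)
  nb ...: next=#  (t=0,i=1, bit0=1)
  bits 10010011 = 147

147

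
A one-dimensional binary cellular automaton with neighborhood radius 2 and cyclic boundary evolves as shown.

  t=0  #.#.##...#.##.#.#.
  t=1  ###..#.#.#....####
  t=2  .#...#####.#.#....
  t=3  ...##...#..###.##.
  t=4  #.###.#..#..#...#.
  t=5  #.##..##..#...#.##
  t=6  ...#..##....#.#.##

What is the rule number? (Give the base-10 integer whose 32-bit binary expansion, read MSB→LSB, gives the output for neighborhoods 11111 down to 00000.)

  [31] ##### => .  t=1,i=0
  [30] ####. => #  t=1,i=1
  [29] ###.# => .  t=2,i=9
  [28] ###.. => .  t=1,i=2
  [27] ##.## => .  t=3,i=14
  [26] ##.#. => .  t=0,i=13
  [25] ##..# => .  t=1,i=3
  [24] ##... => .  t=0,i=6
  [23] #.### => #  t=4,i=2
  [22] #.##. => .  t=0,i=4
  [21] #.#.# => #  t=0,i=0
  [20] #.#.. => #  t=1,i=9
  [19] #..## => .  t=3,i=10
  [18] #..#. => .  t=1,i=4
  [17] #...# => #  t=0,i=7
  [16] #.... => #  t=1,i=11
  [15] .#### => .  t=1,i=15
  [14] .###. => #  t=3,i=12
  [13] .##.# => .  t=0,i=12
  [12] .##.. => #  t=0,i=5
  [11] .#.## => .  t=0,i=3
  [10] .#.#. => #  t=0,i=1
  [9] .#..# => #  t=3,i=9
  [8] .#... => .  t=1,i=10
  [7] ..### => .  t=1,i=14
  [6] ..##. => #  t=3,i=3
  [5] ..#.# => #  t=0,i=9
  [4] ..#.. => .  t=2,i=1
  [3] ...## => #  t=1,i=13
  [2] ...#. => .  t=0,i=8
  [1] ....# => .  t=1,i=12
  [0] ..... => #  t=2,i=16
  bits 01000000101100110101011001101001 = 1085494889

1085494889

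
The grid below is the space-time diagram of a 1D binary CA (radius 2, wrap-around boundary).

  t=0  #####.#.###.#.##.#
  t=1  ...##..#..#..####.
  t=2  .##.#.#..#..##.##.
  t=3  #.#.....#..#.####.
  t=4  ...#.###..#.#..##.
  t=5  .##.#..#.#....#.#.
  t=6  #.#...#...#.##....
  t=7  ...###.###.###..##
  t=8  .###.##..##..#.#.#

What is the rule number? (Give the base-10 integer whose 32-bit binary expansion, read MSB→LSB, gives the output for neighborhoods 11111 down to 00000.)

  [31] ##### => .  t=0,i=1
  [30] ####. => #  t=0,i=3
  [29] ###.# => #  t=0,i=4
  [28] ###.. => #  t=1,i=16
  [27] ##.## => #  t=0,i=16
  [26] ##.#. => .  t=0,i=5
  [25] ##..# => .  t=1,i=5
  [24] ##... => .  t=1,i=17
  [23] #.### => .  t=0,i=8
  [22] #.##. => #  t=0,i=14
  [21] #.#.# => .  t=0,i=6
  [20] #.#.. => .  t=2,i=6
  [19] #..## => #  t=1,i=12
  [18] #..#. => #  t=1,i=6
  [17] #...# => #  t=6,i=4
  [16] #.... => .  t=1,i=0
  [15] .#### => .  t=0,i=0
  [14] .###. => .  t=0,i=9
  [13] .##.# => #  t=0,i=15
  [12] .##.. => #  t=1,i=4
  [11] .#.## => #  t=0,i=7
  [10] .#.#. => .  t=2,i=5
  [9] .#..# => .  t=1,i=8
  [8] .#... => #  t=3,i=3
  [7] ..### => #  t=1,i=13
  [6] ..##. => .  t=1,i=3
  [5] ..#.# => .  t=3,i=11
  [4] ..#.. => .  t=1,i=7
  [3] ...## => #  t=1,i=2
  [2] ...#. => #  t=3,i=7
  [1] ....# => #  t=1,i=1
  [0] ..... => #  t=3,i=5
  bits 01111000010011100011100110001111 = 2018392463

2018392463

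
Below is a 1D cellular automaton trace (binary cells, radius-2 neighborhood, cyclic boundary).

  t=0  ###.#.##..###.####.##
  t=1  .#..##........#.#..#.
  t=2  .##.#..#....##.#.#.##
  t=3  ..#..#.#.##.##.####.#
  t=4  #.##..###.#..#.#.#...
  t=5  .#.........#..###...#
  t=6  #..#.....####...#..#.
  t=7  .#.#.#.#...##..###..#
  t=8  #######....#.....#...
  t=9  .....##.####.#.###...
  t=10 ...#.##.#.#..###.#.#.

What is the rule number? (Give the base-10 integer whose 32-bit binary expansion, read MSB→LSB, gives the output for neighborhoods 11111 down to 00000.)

  #####|.  b31=0 t=0,i=0
  ####.|#  b30=1 t=0,i=1
  ###.#|.  b29=0 t=0,i=2
  ###..|#  b28=1 t=5,i=16
  ##.##|.  b27=0 t=0,i=13
  ##.#.|.  b26=0 t=0,i=3
  ##..#|.  b25=0 t=0,i=8
  ##...|.  b24=0 t=1,i=6
  #.###|#  b23=1 t=0,i=14
  #.##.|.  b22=0 t=0,i=6
  #.#.#|#  b21=1 t=0,i=4
  #.#..|.  b20=0 t=1,i=16
  #..##|.  b19=0 t=0,i=9
  #..#.|.  b18=0 t=1,i=0
  #...#|.  b17=0 t=4,i=19
  #....|#  b16=1 t=1,i=7
  .####|.  b15=0 t=0,i=15
  .###.|.  b14=0 t=0,i=11
  .##.#|#  b13=1 t=2,i=2
  .##..|.  b12=0 t=0,i=7
  .#.##|#  b11=1 t=0,i=5
  .#.#.|#  b10=1 t=1,i=15
  .#..#|#  b9=1 t=1,i=2
  .#...|.  b8=0 t=2,i=8
  ..###|.  b7=0 t=0,i=10
  ..##.|#  b6=1 t=1,i=4
  ..#.#|.  b5=0 t=1,i=14
  ..#..|#  b4=1 t=1,i=1
  ...##|.  b3=0 t=2,i=11
  ...#.|#  b2=1 t=1,i=13
  ....#|#  b1=1 t=1,i=12
  .....|.  b0=0 t=1,i=8
  bits 01010000101000010010111001010110 = 1352740438

1352740438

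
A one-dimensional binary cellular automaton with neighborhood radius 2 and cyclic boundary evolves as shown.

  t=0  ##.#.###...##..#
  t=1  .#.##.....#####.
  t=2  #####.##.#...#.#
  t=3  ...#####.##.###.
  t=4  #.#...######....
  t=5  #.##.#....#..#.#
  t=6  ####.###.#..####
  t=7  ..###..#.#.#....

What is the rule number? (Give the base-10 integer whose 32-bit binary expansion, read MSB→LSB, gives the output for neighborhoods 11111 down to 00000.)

  [31] ##### => .  t=1,i=12
  [30] ####. => #  t=1,i=13
  [29] ###.# => #  t=0,i=1
  [28] ###.. => .  t=0,i=7
  [27] ##.## => #  t=2,i=5
  [26] ##.#. => .  t=0,i=2
  [25] ##..# => #  t=0,i=13
  [24] ##... => .  t=0,i=8
  [23] #.### => .  t=0,i=5
  [22] #.##. => #  t=1,i=3
  [21] #.#.# => #  t=0,i=3
  [20] #.#.. => #  t=2,i=9
  [19] #..## => #  t=0,i=14
  [18] #..#. => #  t=1,i=0
  [17] #...# => .  t=0,i=9
  [16] #.... => #  t=1,i=6
  [15] .#### => .  t=1,i=11
  [14] .###. => .  t=0,i=0
  [13] .##.# => #  t=2,i=7
  [12] .##.. => #  t=0,i=12
  [11] .#.## => #  t=0,i=4
  [10] .#.#. => .  t=4,i=1
  [9] .#..# => .  t=5,i=11
  [8] .#... => #  t=2,i=10
  [7] ..### => .  t=0,i=15
  [6] ..##. => #  t=0,i=11
  [5] ..#.# => #  t=1,i=1
  [4] ..#.. => .  t=5,i=10
  [3] ...## => #  t=0,i=10
  [2] ...#. => #  t=2,i=12
  [1] ....# => .  t=1,i=8
  [0] ..... => #  t=1,i=7
  bits 01101010011111010011100101101101 = 1786591597

1786591597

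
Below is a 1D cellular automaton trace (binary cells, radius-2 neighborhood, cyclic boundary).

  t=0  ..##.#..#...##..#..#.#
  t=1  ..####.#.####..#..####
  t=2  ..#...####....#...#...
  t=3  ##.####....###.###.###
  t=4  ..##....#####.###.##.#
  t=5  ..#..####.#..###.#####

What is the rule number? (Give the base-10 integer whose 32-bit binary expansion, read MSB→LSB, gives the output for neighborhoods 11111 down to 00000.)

2365025775

  ##### -> #   bit 31 = 1  t=3,i=21
  ####. -> .   bit 30 = 0  t=1,i=4
  ###.# -> .   bit 29 = 0  t=1,i=5
  ###.. -> .   bit 28 = 0  t=1,i=12
  ##.## -> #   bit 27 = 1  t=3,i=2
  ##.#. -> #   bit 26 = 1  t=0,i=4
  ##..# -> .   bit 25 = 0  t=0,i=14
  ##... -> .   bit 24 = 0  t=2,i=10
  #.### -> #   bit 23 = 1  t=1,i=9
  #.##. -> #   bit 22 = 1  t=4,i=18
  #.#.# -> #   bit 21 = 1  t=1,i=7
  #.#.. -> #   bit 20 = 1  t=0,i=5
  #..## -> .   bit 19 = 0  t=0,i=1
  #..#. -> #   bit 18 = 1  t=0,i=7
  #...# -> #   bit 17 = 1  t=0,i=10
  #.... -> #   bit 16 = 1  t=2,i=11
  .#### -> .   bit 15 = 0  t=1,i=3
  .###. -> #   bit 14 = 1  t=3,i=12
  .##.# -> #   bit 13 = 1  t=0,i=3
  .##.. -> .   bit 12 = 0  t=0,i=13
  .#.## -> #   bit 11 = 1  t=1,i=8
  .#.#. -> #   bit 10 = 1  t=0,i=20
  .#..# -> .   bit 9 = 0  t=0,i=0
  .#... -> #   bit 8 = 1  t=0,i=9
  ..### -> #   bit 7 = 1  t=1,i=2
  ..##. -> #   bit 6 = 1  t=0,i=2
  ..#.# -> #   bit 5 = 1  t=0,i=19
  ..#.. -> .   bit 4 = 0  t=0,i=8
  ...## -> #   bit 3 = 1  t=0,i=11
  ...#. -> #   bit 2 = 1  t=2,i=1
  ....# -> #   bit 1 = 1  t=2,i=0
  ..... -> #   bit 0 = 1  t=2,i=21
  bits 10001100111101110110110111101111 = 2365025775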